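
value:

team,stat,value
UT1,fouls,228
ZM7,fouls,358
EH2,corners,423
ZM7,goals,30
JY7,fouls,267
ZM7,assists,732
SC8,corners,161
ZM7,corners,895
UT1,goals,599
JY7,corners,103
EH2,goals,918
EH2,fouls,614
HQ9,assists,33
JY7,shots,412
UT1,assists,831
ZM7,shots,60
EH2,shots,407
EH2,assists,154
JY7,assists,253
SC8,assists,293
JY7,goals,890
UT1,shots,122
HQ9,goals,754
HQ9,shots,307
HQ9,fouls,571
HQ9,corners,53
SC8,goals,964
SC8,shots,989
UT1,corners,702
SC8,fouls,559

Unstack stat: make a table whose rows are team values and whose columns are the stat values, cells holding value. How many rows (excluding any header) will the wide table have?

6 distinct team values → 6 rows.

6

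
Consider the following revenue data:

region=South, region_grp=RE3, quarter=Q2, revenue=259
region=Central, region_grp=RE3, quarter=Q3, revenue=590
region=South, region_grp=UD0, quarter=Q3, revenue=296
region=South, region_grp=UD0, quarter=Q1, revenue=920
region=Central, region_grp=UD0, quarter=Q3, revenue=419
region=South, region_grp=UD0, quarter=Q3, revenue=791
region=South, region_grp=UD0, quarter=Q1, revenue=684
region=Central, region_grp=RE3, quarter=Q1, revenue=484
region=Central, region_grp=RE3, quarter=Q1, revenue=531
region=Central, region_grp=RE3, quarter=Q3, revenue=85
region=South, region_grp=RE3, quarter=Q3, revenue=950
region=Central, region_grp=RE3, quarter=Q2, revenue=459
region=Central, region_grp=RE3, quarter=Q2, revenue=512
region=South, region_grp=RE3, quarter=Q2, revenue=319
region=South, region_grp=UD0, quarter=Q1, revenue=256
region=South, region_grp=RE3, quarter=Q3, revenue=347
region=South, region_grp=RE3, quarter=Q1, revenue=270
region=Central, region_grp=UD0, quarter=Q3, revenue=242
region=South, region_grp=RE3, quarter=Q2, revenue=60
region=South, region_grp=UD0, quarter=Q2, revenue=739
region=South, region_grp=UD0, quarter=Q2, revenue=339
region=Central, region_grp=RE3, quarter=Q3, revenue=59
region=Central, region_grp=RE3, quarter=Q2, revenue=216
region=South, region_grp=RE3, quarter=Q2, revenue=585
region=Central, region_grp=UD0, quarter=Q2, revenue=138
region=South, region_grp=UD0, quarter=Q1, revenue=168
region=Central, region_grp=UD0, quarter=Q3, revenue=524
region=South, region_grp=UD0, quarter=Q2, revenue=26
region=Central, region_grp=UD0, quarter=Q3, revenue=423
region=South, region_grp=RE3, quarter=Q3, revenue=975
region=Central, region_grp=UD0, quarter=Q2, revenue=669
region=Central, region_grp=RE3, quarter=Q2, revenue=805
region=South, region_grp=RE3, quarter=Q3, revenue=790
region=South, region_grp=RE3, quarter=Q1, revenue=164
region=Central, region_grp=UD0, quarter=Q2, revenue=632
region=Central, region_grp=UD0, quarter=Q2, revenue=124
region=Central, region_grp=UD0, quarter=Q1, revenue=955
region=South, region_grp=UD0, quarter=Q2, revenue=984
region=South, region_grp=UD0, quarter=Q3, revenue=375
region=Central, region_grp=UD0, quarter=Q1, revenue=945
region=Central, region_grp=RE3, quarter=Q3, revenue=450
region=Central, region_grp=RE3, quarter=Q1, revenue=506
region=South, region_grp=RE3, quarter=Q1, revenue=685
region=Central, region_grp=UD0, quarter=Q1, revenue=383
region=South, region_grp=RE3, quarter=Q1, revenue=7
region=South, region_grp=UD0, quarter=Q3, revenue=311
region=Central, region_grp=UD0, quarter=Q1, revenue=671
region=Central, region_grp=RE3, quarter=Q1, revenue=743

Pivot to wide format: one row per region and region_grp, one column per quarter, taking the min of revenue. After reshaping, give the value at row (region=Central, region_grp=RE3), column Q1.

484

Rows with region=Central, region_grp=RE3 and quarter=Q1: revenue values are 484, 531, 506, 743.
min(484, 531, 506, 743) = 484.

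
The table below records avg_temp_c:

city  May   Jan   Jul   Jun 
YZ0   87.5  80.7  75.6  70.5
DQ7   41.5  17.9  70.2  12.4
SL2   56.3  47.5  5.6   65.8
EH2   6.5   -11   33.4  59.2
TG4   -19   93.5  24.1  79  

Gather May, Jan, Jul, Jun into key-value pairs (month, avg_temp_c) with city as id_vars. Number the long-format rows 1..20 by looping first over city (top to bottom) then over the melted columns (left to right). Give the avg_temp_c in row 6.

20 rows total (5 × 4). Row 6: index ⌊(6-1)/4⌋ = 1 into city → DQ7; (6-1) mod 4 = 1 into the melted columns → Jan.
So row 6 is (DQ7, Jan, 17.9); avg_temp_c = 17.9.

17.9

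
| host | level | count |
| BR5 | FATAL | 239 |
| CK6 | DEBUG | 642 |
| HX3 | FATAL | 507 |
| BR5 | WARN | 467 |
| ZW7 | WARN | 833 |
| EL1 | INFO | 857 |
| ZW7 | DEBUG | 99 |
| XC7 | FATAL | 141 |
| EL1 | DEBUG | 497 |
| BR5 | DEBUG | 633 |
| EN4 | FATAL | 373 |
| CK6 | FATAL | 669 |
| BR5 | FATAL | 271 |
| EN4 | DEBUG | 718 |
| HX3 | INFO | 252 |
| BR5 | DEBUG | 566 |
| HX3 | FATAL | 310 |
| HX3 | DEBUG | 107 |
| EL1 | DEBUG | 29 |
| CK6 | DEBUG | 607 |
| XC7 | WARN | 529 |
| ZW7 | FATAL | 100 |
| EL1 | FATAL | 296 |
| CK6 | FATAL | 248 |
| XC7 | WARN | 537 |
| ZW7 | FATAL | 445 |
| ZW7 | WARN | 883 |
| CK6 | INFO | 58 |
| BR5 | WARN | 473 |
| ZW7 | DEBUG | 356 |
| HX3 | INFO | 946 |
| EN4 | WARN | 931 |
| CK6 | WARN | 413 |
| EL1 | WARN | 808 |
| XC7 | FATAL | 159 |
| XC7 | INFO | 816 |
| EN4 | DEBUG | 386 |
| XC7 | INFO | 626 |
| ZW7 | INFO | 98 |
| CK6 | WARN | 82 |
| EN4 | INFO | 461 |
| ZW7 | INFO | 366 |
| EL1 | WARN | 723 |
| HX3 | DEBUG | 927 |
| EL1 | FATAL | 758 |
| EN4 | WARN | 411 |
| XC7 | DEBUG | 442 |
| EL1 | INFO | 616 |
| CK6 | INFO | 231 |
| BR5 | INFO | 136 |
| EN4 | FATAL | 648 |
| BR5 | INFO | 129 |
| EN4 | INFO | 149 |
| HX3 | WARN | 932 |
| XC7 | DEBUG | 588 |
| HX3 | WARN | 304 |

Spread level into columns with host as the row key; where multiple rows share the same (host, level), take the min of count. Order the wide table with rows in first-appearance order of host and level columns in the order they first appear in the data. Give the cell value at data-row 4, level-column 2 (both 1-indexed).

99

With rows in first-appearance order of host, row 4 is host=ZW7. level columns in first-appearance order: FATAL, DEBUG, WARN, INFO; column 2 is DEBUG.
Long rows with host=ZW7, level=DEBUG: min(99, 356) = 99.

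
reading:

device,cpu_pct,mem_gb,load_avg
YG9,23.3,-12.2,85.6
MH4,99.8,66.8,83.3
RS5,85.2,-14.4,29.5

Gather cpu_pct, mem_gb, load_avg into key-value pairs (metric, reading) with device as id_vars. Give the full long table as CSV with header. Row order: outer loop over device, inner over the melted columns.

device,metric,reading
YG9,cpu_pct,23.3
YG9,mem_gb,-12.2
YG9,load_avg,85.6
MH4,cpu_pct,99.8
MH4,mem_gb,66.8
MH4,load_avg,83.3
RS5,cpu_pct,85.2
RS5,mem_gb,-14.4
RS5,load_avg,29.5

Each (device, column) pair becomes one row: 3 × 3 = 9 rows.
For example, (YG9, cpu_pct) → reading=23.3.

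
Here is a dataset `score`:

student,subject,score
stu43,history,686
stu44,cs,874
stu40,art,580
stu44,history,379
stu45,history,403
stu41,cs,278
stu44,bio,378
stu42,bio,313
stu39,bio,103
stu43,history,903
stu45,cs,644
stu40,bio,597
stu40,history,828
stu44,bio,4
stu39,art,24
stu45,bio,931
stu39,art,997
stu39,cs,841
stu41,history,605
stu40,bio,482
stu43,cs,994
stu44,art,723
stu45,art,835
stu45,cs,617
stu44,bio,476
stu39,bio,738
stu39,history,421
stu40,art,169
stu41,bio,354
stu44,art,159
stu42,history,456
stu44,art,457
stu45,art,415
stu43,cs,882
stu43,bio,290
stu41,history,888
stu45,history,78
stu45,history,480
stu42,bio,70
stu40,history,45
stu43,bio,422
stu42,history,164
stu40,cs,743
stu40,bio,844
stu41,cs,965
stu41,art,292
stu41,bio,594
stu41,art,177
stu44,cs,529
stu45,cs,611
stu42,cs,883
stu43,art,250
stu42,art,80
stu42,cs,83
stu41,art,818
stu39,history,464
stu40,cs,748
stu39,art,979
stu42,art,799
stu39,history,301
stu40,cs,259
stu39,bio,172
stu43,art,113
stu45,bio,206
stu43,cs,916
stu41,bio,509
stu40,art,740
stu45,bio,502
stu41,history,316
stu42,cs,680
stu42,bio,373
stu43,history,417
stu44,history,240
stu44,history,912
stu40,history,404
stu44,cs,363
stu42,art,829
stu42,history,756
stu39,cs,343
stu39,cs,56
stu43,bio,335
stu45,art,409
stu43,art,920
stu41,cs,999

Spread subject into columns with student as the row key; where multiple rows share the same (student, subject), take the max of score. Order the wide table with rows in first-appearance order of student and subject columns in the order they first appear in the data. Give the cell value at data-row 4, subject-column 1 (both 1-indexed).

With rows in first-appearance order of student, row 4 is student=stu45. subject columns in first-appearance order: history, cs, art, bio; column 1 is history.
Long rows with student=stu45, subject=history: max(403, 78, 480) = 480.

480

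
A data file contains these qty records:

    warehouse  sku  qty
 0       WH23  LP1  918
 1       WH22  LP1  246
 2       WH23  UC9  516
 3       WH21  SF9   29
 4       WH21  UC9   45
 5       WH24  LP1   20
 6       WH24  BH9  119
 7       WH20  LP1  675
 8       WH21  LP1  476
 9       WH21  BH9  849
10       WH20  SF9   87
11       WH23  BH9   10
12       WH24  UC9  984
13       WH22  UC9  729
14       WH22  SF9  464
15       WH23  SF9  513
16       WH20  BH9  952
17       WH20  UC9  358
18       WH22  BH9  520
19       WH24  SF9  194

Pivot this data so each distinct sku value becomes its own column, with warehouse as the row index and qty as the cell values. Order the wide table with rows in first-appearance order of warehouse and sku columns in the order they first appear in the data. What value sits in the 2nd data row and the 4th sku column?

With rows in first-appearance order of warehouse, row 2 is warehouse=WH22. sku columns in first-appearance order: LP1, UC9, SF9, BH9; column 4 is BH9.
Long rows with warehouse=WH22, sku=BH9: qty = 520.

520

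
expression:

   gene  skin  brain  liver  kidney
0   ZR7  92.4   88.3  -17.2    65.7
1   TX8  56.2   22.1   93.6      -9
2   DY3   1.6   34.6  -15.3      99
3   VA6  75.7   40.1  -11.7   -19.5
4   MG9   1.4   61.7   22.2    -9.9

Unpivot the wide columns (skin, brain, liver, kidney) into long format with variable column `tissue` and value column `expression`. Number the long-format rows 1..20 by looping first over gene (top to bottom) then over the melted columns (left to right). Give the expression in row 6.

22.1

20 rows total (5 × 4). Row 6: index ⌊(6-1)/4⌋ = 1 into gene → TX8; (6-1) mod 4 = 1 into the melted columns → brain.
So row 6 is (TX8, brain, 22.1); expression = 22.1.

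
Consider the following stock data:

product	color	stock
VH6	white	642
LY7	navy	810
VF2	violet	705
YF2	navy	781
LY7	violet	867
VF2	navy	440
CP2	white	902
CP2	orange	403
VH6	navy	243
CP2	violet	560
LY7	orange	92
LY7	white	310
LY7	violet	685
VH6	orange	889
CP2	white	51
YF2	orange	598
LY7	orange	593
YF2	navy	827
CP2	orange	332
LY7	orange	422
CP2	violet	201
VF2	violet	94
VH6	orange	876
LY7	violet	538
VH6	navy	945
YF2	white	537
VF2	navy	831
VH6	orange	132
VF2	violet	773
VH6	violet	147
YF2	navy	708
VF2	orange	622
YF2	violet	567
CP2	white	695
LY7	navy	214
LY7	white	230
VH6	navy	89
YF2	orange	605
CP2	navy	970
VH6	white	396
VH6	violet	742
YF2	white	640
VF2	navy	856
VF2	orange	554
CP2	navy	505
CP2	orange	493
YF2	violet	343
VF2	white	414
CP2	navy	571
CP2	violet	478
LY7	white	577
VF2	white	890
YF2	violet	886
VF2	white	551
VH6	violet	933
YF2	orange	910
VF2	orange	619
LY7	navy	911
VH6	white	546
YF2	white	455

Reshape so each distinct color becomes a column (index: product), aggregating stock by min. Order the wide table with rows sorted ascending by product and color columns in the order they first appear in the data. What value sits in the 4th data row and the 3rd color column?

147

With rows sorted ascending by product, row 4 is product=VH6. color columns in first-appearance order: white, navy, violet, orange; column 3 is violet.
Long rows with product=VH6, color=violet: min(147, 742, 933) = 147.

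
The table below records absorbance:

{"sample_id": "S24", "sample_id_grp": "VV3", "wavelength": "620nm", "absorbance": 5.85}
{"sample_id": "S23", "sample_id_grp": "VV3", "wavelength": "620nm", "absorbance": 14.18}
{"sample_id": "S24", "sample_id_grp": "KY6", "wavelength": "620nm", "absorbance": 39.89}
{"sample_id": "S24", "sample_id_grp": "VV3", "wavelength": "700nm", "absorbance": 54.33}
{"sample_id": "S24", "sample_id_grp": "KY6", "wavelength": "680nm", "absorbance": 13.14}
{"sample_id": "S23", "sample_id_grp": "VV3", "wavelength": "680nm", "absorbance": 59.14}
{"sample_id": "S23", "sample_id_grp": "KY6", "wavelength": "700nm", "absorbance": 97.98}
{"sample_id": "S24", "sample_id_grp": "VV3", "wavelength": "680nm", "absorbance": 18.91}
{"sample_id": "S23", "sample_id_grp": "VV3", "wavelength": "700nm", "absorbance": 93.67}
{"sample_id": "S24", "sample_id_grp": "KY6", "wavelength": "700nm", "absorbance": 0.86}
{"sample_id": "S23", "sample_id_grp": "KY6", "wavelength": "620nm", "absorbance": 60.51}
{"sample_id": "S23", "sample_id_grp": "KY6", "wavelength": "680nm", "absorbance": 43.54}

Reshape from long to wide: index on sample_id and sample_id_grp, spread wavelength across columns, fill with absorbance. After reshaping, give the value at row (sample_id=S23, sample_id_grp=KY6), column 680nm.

43.54

Wide layout: rows indexed by sample_id and sample_id_grp, columns are the 3 distinct wavelength values (620nm, 700nm, 680nm).
Cell (sample_id=S23, sample_id_grp=KY6, wavelength=680nm) draws from the long row where sample_id=S23, sample_id_grp=KY6 and wavelength=680nm, which has absorbance=43.54.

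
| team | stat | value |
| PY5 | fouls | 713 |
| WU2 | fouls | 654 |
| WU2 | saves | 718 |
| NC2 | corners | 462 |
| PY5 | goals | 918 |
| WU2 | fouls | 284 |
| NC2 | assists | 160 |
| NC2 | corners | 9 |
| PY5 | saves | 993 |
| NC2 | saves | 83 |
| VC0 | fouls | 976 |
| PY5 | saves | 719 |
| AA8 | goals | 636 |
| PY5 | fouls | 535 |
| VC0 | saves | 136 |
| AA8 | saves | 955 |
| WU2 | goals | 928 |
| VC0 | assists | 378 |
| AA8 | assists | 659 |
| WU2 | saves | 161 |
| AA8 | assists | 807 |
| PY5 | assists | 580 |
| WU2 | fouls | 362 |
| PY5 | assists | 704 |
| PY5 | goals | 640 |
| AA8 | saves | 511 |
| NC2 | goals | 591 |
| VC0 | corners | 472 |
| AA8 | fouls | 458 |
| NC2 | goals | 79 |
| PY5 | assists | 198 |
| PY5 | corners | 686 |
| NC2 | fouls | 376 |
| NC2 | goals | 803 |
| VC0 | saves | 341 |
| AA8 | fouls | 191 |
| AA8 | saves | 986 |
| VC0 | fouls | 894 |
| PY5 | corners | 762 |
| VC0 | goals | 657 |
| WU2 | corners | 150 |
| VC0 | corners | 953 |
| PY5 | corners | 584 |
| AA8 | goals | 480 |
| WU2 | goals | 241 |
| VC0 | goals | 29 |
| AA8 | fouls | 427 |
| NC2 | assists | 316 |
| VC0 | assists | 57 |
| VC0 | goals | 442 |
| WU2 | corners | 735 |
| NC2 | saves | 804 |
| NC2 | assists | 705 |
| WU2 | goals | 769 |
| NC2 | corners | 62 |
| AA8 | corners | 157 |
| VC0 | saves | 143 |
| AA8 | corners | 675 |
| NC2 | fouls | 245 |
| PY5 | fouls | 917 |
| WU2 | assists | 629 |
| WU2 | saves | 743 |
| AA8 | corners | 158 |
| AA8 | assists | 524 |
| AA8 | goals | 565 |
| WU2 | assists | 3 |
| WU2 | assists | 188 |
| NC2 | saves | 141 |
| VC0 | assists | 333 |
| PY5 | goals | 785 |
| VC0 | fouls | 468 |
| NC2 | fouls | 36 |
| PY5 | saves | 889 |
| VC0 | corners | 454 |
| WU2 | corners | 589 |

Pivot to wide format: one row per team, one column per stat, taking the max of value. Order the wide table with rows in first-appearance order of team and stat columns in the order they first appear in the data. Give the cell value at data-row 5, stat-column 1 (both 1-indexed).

With rows in first-appearance order of team, row 5 is team=AA8. stat columns in first-appearance order: fouls, saves, corners, goals, assists; column 1 is fouls.
Long rows with team=AA8, stat=fouls: max(458, 191, 427) = 458.

458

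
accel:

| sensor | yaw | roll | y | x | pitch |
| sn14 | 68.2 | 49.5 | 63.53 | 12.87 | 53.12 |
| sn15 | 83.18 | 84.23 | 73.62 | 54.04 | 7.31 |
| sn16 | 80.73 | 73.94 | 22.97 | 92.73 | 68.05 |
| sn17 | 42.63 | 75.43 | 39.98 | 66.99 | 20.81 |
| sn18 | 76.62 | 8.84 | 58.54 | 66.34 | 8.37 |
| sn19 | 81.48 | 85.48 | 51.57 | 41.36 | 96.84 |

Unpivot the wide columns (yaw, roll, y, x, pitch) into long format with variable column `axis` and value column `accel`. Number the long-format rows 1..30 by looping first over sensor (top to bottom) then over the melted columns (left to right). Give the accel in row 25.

30 rows total (6 × 5). Row 25: index ⌊(25-1)/5⌋ = 4 into sensor → sn18; (25-1) mod 5 = 4 into the melted columns → pitch.
So row 25 is (sn18, pitch, 8.37); accel = 8.37.

8.37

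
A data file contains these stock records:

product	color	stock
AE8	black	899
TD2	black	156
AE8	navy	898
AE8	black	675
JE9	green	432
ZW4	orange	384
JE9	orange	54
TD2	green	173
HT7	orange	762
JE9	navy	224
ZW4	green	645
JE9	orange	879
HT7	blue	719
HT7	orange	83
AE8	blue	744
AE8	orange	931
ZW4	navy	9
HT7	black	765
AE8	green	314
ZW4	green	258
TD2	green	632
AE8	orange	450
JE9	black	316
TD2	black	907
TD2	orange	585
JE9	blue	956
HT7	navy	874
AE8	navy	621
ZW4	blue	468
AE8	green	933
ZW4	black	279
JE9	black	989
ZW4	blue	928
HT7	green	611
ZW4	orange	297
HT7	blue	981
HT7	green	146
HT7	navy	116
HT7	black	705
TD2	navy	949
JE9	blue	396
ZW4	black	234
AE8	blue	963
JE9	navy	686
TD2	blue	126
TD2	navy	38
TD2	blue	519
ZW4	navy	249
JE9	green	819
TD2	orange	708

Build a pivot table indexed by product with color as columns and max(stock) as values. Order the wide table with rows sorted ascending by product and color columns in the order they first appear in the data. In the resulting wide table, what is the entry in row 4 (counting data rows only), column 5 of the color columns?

519

With rows sorted ascending by product, row 4 is product=TD2. color columns in first-appearance order: black, navy, green, orange, blue; column 5 is blue.
Long rows with product=TD2, color=blue: max(126, 519) = 519.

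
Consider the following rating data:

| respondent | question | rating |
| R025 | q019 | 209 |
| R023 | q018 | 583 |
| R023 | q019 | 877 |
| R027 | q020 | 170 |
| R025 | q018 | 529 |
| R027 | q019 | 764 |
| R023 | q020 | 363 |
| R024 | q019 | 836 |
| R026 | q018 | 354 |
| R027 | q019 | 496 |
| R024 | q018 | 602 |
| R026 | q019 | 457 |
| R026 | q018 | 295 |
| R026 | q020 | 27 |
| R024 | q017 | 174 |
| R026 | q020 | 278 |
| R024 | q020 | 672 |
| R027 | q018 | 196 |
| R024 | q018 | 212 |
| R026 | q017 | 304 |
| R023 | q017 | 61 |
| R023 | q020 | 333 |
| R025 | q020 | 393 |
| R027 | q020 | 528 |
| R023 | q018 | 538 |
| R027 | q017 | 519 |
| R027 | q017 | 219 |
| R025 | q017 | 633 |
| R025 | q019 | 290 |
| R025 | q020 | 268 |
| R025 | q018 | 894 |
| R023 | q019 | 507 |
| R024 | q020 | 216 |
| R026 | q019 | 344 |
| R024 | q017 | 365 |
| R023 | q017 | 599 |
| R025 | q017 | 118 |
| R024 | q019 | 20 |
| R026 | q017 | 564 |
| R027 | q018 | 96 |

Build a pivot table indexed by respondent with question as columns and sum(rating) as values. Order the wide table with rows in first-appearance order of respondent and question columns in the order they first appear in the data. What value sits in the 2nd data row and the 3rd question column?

With rows in first-appearance order of respondent, row 2 is respondent=R023. question columns in first-appearance order: q019, q018, q020, q017; column 3 is q020.
Long rows with respondent=R023, question=q020: 363 + 333 = 696.

696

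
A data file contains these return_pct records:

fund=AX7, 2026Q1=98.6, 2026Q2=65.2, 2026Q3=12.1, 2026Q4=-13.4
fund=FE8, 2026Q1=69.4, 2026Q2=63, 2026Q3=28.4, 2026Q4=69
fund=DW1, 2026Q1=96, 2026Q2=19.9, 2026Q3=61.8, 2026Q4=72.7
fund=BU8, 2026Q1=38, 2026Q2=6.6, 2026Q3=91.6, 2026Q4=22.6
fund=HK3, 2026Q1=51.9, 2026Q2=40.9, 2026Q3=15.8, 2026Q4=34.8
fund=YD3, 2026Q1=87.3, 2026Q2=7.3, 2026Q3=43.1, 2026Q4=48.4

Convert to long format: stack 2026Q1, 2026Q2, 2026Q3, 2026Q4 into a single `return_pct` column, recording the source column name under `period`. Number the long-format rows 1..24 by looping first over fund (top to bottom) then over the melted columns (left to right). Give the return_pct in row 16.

22.6

24 rows total (6 × 4). Row 16: index ⌊(16-1)/4⌋ = 3 into fund → BU8; (16-1) mod 4 = 3 into the melted columns → 2026Q4.
So row 16 is (BU8, 2026Q4, 22.6); return_pct = 22.6.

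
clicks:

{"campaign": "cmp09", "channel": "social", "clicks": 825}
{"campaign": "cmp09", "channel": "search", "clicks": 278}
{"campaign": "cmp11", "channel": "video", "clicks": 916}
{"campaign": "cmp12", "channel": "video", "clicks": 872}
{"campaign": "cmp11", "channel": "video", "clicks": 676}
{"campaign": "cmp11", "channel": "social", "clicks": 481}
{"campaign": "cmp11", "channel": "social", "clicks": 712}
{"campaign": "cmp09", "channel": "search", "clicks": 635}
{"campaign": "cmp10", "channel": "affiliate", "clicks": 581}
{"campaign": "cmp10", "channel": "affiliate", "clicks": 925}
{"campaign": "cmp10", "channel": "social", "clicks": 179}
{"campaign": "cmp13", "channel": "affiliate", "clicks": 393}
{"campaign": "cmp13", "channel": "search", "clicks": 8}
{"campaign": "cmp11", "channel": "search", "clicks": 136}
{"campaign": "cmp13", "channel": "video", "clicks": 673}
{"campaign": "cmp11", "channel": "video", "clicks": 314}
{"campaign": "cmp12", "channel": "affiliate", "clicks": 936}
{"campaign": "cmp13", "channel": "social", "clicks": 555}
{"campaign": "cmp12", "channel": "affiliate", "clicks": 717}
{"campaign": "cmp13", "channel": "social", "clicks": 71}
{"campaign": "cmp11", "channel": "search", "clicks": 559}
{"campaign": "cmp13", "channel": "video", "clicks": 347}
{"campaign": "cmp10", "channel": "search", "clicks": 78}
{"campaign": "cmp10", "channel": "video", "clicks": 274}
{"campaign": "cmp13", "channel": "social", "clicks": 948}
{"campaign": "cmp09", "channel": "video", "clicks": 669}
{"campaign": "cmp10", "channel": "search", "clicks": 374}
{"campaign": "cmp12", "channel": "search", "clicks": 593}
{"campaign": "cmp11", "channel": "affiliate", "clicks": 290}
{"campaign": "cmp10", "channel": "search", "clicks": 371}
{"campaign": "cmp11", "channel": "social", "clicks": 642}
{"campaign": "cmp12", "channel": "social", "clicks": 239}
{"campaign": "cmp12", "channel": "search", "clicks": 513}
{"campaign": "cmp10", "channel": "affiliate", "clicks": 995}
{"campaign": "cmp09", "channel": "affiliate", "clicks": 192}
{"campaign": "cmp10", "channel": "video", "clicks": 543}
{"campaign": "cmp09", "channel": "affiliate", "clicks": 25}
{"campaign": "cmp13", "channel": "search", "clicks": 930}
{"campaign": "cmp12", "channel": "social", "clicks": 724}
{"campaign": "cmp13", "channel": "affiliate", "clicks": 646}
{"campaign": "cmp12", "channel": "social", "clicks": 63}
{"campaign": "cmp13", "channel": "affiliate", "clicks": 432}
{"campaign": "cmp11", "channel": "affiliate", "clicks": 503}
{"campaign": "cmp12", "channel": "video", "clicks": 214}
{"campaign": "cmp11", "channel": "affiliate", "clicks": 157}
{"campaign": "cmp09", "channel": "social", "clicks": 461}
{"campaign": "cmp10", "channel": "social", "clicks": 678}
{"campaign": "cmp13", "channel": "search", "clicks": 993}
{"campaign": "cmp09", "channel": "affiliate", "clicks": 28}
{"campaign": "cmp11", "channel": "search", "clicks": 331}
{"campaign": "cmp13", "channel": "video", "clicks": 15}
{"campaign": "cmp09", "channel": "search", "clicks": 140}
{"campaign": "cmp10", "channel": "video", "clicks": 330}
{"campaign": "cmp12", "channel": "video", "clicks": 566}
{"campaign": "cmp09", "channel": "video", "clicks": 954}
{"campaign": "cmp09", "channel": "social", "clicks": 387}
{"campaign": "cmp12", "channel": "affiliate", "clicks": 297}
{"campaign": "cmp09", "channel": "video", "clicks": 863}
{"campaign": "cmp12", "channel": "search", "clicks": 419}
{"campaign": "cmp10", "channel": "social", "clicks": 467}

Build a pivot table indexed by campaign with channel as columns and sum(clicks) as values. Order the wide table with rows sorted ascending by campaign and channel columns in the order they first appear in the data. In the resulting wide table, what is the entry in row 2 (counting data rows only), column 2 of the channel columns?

823

With rows sorted ascending by campaign, row 2 is campaign=cmp10. channel columns in first-appearance order: social, search, video, affiliate; column 2 is search.
Long rows with campaign=cmp10, channel=search: 78 + 374 + 371 = 823.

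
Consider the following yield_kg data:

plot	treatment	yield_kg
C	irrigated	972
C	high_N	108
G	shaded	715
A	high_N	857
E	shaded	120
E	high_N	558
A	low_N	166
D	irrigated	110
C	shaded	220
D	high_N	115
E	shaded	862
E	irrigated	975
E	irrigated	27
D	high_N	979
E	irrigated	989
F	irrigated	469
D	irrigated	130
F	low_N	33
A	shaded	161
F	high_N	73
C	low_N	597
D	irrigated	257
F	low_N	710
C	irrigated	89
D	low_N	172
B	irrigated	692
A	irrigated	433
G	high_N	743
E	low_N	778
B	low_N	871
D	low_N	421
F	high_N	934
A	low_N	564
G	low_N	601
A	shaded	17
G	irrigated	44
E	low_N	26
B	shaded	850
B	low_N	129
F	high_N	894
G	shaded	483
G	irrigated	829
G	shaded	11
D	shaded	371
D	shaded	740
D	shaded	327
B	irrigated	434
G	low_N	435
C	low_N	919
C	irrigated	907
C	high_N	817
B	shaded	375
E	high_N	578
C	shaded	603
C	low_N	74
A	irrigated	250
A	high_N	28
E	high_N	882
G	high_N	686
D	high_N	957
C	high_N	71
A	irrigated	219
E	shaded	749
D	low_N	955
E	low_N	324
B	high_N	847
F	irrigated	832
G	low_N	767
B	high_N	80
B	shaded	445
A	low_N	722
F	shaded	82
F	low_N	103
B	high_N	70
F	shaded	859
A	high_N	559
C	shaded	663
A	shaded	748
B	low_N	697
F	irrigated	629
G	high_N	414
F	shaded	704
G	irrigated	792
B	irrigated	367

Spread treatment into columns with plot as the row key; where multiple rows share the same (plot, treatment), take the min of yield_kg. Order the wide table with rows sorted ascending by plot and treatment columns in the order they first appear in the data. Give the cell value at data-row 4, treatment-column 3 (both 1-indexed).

With rows sorted ascending by plot, row 4 is plot=D. treatment columns in first-appearance order: irrigated, high_N, shaded, low_N; column 3 is shaded.
Long rows with plot=D, treatment=shaded: min(371, 740, 327) = 327.

327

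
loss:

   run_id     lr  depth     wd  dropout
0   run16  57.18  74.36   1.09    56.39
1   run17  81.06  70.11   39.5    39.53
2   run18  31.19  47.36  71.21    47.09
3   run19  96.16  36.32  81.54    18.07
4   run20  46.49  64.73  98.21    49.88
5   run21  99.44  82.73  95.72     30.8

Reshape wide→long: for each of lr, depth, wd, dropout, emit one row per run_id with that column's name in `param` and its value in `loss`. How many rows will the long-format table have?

6 run_id values × 4 melted columns = 24 rows.

24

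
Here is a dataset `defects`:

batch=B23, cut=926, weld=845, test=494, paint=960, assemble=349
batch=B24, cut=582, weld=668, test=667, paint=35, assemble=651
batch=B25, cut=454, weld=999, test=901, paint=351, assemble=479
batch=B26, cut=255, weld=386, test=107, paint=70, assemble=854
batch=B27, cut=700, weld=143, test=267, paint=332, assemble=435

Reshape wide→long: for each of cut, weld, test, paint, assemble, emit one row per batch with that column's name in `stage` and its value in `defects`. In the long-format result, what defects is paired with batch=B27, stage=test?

Unpivoting turns each (batch, wide-column) pair into one long row.
The wide cell at row B27, column test holds 267, so the long row (B27, test) has defects=267.

267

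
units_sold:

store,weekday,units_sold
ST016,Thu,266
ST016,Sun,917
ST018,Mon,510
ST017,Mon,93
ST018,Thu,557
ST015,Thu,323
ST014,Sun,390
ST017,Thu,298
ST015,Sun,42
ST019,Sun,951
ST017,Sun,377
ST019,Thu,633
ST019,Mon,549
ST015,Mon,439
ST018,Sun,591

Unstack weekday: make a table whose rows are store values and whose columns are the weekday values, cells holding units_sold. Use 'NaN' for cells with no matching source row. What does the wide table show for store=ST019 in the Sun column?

951

The long row with store=ST019, weekday=Sun has units_sold=951.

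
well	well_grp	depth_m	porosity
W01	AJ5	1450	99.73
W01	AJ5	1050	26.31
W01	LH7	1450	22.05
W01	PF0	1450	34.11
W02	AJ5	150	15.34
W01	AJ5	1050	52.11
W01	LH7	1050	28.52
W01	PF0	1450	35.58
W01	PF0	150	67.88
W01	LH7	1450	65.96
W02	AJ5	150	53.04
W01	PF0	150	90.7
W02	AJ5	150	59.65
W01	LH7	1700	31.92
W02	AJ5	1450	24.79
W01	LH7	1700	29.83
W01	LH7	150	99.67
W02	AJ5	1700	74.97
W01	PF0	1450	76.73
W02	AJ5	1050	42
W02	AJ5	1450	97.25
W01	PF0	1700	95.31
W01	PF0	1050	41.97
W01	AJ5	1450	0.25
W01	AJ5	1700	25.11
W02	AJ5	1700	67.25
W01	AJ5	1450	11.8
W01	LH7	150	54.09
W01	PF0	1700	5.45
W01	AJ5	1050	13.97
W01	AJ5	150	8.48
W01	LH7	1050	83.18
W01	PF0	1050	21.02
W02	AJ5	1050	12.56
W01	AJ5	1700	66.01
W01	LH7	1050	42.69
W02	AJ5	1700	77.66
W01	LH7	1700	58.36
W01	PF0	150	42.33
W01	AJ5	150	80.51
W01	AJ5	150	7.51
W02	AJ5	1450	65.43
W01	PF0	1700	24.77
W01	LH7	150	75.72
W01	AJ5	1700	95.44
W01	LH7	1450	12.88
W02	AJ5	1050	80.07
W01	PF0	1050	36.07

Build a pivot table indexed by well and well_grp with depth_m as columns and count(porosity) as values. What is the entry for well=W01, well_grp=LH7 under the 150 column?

3

Rows with well=W01, well_grp=LH7 and depth_m=150: porosity values are 99.67, 54.09, 75.72.
3 rows match — count = 3.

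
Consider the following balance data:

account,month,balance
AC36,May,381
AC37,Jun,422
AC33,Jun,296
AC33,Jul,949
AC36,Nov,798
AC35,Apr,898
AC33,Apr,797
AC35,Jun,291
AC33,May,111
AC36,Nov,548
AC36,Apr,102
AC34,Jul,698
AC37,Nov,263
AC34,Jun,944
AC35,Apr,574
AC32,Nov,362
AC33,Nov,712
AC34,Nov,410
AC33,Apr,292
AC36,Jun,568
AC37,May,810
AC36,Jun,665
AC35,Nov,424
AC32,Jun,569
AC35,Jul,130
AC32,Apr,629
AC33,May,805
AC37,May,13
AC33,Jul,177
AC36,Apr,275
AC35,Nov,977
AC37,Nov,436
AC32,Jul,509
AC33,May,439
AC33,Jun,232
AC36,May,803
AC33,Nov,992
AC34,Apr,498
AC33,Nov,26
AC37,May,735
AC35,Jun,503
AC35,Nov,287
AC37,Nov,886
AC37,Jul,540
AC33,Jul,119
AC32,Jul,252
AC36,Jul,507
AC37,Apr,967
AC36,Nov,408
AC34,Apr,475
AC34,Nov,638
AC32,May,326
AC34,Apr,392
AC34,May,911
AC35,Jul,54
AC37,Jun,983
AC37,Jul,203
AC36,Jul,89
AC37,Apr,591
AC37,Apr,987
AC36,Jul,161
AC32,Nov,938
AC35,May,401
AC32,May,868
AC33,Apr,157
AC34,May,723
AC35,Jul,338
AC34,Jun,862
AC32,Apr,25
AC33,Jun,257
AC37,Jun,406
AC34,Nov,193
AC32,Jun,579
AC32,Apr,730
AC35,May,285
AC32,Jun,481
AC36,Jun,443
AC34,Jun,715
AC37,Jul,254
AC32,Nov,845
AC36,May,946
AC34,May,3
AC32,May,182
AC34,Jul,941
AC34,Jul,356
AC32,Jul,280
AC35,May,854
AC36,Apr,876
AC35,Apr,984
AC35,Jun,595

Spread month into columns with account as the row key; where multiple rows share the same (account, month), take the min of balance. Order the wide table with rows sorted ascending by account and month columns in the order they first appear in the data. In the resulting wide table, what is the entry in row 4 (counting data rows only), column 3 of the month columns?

With rows sorted ascending by account, row 4 is account=AC35. month columns in first-appearance order: May, Jun, Jul, Nov, Apr; column 3 is Jul.
Long rows with account=AC35, month=Jul: min(130, 54, 338) = 54.

54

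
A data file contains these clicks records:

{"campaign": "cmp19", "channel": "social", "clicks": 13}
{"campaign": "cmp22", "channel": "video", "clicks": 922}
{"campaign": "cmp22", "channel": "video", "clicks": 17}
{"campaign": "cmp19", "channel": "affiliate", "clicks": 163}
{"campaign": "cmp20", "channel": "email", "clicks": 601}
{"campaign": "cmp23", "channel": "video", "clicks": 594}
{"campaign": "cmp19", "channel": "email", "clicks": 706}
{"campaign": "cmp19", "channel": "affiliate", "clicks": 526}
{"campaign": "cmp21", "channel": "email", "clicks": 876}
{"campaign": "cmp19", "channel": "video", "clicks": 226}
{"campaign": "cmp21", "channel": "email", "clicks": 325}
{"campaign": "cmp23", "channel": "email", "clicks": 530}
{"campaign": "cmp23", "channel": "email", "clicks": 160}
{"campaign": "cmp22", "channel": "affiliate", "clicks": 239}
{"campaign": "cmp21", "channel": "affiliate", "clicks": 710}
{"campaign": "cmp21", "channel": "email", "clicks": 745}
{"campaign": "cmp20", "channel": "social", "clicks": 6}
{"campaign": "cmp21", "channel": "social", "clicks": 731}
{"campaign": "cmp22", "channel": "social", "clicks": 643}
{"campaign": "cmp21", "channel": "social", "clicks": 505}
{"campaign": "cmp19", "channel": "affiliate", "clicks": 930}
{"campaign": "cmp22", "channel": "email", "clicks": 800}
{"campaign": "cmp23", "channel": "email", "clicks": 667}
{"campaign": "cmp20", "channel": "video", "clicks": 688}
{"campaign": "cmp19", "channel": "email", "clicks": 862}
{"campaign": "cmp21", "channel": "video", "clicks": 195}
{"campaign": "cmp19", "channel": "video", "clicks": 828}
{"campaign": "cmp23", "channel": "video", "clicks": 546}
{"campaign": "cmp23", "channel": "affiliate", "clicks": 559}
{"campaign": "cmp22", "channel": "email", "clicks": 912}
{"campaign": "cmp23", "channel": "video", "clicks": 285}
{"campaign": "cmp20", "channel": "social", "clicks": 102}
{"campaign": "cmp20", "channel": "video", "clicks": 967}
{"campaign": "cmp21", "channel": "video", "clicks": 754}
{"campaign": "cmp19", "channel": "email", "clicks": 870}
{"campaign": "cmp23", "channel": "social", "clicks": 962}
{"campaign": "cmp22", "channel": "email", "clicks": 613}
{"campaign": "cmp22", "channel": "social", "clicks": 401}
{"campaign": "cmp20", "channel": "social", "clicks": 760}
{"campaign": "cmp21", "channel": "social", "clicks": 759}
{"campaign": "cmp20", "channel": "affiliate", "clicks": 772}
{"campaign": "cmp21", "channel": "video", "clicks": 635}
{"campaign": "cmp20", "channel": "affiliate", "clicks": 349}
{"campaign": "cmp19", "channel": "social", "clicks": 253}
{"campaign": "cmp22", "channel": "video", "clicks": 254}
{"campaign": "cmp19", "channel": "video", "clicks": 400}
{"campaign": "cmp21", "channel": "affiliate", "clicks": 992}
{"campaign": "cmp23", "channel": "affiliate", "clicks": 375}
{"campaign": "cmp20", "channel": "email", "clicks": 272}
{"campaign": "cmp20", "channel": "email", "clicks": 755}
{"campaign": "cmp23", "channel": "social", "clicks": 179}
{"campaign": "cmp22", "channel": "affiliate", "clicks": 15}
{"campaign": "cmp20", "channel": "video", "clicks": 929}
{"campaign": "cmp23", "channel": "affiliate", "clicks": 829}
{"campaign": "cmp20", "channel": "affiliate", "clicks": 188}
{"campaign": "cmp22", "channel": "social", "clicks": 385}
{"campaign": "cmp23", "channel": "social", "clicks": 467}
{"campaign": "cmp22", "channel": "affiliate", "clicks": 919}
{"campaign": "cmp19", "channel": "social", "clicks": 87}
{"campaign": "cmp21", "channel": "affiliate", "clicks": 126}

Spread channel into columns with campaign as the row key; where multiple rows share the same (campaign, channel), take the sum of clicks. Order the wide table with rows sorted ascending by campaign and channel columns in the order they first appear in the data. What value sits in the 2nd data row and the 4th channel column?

With rows sorted ascending by campaign, row 2 is campaign=cmp20. channel columns in first-appearance order: social, video, affiliate, email; column 4 is email.
Long rows with campaign=cmp20, channel=email: 601 + 272 + 755 = 1628.

1628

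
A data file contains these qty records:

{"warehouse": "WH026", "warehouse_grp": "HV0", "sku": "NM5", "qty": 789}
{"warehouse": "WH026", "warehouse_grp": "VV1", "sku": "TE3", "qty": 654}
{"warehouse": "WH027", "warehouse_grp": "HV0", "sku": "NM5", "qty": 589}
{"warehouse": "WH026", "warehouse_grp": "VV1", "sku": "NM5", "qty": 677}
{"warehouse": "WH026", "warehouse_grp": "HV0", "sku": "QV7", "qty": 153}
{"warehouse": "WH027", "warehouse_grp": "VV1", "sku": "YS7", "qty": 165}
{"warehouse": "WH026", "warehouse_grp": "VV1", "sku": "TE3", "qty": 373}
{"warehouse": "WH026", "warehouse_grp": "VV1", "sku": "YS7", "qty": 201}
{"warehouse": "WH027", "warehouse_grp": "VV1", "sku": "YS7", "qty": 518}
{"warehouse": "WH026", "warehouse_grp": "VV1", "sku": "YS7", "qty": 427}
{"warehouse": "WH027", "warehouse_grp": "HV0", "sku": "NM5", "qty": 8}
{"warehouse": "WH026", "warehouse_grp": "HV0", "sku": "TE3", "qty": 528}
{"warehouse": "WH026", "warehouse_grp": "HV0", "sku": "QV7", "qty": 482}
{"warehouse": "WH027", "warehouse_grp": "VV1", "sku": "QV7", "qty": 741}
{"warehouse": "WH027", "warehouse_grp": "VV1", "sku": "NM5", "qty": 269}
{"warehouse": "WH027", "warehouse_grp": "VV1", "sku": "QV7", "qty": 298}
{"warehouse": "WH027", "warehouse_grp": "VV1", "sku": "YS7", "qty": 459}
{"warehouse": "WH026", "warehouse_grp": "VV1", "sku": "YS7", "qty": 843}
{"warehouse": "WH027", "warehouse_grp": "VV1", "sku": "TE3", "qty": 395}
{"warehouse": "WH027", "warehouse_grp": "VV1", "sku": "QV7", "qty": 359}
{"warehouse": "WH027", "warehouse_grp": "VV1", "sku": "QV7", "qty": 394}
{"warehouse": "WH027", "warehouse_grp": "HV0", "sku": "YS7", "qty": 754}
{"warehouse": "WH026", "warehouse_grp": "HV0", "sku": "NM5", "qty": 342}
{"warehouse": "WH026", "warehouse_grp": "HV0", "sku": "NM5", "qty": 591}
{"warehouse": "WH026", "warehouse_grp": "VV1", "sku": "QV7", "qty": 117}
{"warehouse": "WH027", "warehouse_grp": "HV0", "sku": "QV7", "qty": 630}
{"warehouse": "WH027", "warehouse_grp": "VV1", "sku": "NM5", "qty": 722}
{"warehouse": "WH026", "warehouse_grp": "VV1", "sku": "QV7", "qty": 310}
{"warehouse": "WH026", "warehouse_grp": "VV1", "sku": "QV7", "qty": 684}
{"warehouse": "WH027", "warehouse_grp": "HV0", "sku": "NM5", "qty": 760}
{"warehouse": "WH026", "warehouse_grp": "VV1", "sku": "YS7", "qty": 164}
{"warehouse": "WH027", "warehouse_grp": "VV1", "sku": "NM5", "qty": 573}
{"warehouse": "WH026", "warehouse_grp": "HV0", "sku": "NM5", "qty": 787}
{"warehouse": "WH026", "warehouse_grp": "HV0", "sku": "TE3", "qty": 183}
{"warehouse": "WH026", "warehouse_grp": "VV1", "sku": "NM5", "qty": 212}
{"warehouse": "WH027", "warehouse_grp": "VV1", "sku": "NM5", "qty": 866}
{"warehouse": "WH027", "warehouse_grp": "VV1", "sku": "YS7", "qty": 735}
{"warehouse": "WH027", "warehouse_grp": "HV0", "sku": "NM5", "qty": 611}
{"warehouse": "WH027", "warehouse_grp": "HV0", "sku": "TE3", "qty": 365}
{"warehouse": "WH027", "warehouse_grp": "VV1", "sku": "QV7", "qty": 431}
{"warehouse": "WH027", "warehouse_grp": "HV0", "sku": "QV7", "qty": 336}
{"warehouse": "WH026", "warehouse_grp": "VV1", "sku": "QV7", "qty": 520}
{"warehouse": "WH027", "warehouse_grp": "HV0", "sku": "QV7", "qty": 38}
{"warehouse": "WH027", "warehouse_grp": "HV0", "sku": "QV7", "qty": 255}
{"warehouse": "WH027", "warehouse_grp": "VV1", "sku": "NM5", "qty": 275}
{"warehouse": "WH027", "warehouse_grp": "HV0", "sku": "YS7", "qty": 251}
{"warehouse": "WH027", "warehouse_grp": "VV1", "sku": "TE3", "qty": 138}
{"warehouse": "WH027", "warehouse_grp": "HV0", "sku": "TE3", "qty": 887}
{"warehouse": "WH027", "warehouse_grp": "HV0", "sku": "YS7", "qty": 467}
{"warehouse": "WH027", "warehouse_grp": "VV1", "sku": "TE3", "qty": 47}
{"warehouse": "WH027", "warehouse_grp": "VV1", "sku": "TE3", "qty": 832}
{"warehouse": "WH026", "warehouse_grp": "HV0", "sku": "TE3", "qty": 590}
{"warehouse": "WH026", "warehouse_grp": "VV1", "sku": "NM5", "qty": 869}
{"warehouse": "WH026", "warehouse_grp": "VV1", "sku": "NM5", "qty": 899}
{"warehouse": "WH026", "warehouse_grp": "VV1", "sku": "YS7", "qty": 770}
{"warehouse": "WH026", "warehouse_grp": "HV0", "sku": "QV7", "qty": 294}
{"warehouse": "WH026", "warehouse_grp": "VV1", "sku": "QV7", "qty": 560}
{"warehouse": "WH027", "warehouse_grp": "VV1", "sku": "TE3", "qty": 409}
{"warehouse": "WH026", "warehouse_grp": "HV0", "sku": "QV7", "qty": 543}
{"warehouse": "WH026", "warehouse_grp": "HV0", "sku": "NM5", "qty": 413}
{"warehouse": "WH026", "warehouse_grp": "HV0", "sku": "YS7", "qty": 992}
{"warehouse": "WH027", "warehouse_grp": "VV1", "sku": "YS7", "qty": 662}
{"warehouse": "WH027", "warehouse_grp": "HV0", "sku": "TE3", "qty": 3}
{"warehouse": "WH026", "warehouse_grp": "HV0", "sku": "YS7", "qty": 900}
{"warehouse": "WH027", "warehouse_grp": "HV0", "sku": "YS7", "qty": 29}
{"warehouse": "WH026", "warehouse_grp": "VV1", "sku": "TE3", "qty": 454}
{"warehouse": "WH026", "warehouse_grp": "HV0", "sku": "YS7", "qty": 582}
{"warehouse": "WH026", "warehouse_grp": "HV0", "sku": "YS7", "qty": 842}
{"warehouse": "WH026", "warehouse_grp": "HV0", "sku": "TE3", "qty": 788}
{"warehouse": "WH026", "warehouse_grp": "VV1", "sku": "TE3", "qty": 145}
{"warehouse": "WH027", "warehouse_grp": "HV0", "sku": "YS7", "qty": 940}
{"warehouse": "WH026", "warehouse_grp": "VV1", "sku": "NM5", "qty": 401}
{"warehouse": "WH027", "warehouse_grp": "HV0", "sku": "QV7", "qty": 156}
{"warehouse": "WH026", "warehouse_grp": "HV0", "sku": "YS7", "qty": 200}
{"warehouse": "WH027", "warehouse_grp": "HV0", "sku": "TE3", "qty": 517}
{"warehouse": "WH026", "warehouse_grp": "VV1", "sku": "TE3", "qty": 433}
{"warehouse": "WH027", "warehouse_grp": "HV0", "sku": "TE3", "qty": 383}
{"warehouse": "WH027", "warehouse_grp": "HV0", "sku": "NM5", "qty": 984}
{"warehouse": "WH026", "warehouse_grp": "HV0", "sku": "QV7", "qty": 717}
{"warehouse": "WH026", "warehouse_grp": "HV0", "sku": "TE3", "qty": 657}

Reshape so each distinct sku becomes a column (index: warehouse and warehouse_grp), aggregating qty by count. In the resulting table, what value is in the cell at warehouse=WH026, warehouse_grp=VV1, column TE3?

5

Rows with warehouse=WH026, warehouse_grp=VV1 and sku=TE3: qty values are 654, 373, 454, 145, 433.
5 rows match — count = 5.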